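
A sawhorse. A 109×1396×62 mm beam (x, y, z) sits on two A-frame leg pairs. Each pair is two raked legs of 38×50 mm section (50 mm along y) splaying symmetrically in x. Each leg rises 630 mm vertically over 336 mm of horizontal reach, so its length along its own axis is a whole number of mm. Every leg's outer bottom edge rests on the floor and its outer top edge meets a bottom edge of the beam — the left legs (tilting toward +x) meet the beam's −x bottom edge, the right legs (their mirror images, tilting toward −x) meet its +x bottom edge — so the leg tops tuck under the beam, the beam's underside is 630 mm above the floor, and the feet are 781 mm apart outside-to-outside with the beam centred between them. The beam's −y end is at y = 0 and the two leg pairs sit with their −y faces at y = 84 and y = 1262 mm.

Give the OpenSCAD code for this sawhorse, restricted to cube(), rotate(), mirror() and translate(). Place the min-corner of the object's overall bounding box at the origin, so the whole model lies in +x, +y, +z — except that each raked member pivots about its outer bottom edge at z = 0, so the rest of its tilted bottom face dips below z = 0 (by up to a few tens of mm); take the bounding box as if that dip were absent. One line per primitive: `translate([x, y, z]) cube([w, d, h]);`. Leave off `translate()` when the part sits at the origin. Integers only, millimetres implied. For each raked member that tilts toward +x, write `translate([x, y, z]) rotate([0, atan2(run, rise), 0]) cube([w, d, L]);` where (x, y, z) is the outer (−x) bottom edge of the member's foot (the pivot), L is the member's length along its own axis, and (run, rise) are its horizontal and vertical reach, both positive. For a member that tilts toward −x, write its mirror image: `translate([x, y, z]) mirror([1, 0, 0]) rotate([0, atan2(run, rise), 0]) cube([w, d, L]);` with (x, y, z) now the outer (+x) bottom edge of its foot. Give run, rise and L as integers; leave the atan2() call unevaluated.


translate([336, 0, 630]) cube([109, 1396, 62]);
translate([0, 84, 0]) rotate([0, atan2(336, 630), 0]) cube([38, 50, 714]);
translate([781, 84, 0]) mirror([1, 0, 0]) rotate([0, atan2(336, 630), 0]) cube([38, 50, 714]);
translate([0, 1262, 0]) rotate([0, atan2(336, 630), 0]) cube([38, 50, 714]);
translate([781, 1262, 0]) mirror([1, 0, 0]) rotate([0, atan2(336, 630), 0]) cube([38, 50, 714]);


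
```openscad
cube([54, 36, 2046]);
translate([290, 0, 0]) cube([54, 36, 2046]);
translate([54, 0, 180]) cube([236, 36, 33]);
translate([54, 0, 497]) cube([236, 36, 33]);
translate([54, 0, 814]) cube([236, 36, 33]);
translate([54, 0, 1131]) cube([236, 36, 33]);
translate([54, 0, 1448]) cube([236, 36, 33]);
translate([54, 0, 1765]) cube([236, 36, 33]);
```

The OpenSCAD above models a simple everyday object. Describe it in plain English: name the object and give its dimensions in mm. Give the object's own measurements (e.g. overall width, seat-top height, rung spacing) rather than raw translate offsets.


A straight ladder. Two 54×36 mm vertical rails, 2046 mm tall, stand 344 mm apart (outside-to-outside) with their front faces coplanar on the −y side. 6 rungs, each 36 mm deep and 33 mm tall, span between the inner faces of the rails, front faces flush with the rails. The lowest rung's underside is at z = 180 mm and rungs are spaced 317 mm apart (underside to underside).


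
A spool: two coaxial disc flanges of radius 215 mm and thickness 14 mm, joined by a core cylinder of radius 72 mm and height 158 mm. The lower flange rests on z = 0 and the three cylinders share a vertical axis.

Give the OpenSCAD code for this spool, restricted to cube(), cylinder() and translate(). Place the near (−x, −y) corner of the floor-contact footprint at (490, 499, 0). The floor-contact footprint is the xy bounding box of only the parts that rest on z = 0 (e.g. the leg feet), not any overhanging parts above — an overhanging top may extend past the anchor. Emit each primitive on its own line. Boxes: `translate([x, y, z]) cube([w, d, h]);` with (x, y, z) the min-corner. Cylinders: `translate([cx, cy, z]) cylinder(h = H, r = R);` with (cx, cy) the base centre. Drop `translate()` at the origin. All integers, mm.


translate([705, 714, 0]) cylinder(h = 14, r = 215);
translate([705, 714, 14]) cylinder(h = 158, r = 72);
translate([705, 714, 172]) cylinder(h = 14, r = 215);


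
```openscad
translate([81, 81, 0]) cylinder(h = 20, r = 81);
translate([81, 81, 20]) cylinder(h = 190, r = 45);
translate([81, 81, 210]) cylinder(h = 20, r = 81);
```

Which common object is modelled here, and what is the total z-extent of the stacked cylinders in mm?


A spool. The overall height is 230 mm.

Three coaxial cylinders, large–small–large — a spool. Two 20 mm flanges and a 190 mm core give 20 + 190 + 20 = 230 mm.


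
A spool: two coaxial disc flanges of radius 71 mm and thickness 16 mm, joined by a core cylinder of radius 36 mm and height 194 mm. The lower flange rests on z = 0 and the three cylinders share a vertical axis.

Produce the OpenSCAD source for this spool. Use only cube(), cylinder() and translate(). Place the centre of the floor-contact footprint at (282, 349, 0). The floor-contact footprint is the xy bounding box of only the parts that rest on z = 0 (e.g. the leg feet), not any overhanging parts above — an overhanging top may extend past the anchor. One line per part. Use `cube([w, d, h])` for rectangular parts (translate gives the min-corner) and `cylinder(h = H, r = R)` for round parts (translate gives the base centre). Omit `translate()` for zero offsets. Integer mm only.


translate([282, 349, 0]) cylinder(h = 16, r = 71);
translate([282, 349, 16]) cylinder(h = 194, r = 36);
translate([282, 349, 210]) cylinder(h = 16, r = 71);


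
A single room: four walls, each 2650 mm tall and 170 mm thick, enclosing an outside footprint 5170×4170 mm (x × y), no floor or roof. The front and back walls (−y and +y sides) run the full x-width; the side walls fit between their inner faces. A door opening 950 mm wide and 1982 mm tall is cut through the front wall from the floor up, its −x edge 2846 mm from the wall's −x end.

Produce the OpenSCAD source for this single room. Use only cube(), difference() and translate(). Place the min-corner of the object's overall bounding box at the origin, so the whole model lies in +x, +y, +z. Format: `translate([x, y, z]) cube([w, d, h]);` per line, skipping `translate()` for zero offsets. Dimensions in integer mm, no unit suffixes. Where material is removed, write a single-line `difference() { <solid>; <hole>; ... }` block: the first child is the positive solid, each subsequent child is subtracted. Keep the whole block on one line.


difference() { cube([5170, 170, 2650]); translate([2846, 0, 0]) cube([950, 170, 1982]); }
translate([0, 4000, 0]) cube([5170, 170, 2650]);
translate([0, 170, 0]) cube([170, 3830, 2650]);
translate([5000, 170, 0]) cube([170, 3830, 2650]);


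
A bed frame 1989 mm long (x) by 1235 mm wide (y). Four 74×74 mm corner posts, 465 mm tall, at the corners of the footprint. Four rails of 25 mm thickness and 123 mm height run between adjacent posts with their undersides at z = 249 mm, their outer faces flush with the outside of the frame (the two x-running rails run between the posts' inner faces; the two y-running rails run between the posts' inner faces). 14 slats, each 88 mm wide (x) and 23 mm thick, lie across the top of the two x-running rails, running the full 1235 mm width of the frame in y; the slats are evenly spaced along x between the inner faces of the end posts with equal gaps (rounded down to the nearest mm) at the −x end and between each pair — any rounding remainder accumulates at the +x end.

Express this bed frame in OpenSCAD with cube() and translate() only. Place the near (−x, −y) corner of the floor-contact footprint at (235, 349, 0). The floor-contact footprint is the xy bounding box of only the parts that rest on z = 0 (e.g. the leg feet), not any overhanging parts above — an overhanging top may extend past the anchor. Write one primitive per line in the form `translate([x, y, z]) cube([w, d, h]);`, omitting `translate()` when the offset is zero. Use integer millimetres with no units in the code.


translate([235, 349, 0]) cube([74, 74, 465]);
translate([235, 1510, 0]) cube([74, 74, 465]);
translate([2150, 349, 0]) cube([74, 74, 465]);
translate([2150, 1510, 0]) cube([74, 74, 465]);
translate([309, 349, 249]) cube([1841, 25, 123]);
translate([309, 1559, 249]) cube([1841, 25, 123]);
translate([235, 423, 249]) cube([25, 1087, 123]);
translate([2199, 423, 249]) cube([25, 1087, 123]);
translate([349, 349, 372]) cube([88, 1235, 23]);
translate([477, 349, 372]) cube([88, 1235, 23]);
translate([605, 349, 372]) cube([88, 1235, 23]);
translate([733, 349, 372]) cube([88, 1235, 23]);
translate([861, 349, 372]) cube([88, 1235, 23]);
translate([989, 349, 372]) cube([88, 1235, 23]);
translate([1117, 349, 372]) cube([88, 1235, 23]);
translate([1245, 349, 372]) cube([88, 1235, 23]);
translate([1373, 349, 372]) cube([88, 1235, 23]);
translate([1501, 349, 372]) cube([88, 1235, 23]);
translate([1629, 349, 372]) cube([88, 1235, 23]);
translate([1757, 349, 372]) cube([88, 1235, 23]);
translate([1885, 349, 372]) cube([88, 1235, 23]);
translate([2013, 349, 372]) cube([88, 1235, 23]);


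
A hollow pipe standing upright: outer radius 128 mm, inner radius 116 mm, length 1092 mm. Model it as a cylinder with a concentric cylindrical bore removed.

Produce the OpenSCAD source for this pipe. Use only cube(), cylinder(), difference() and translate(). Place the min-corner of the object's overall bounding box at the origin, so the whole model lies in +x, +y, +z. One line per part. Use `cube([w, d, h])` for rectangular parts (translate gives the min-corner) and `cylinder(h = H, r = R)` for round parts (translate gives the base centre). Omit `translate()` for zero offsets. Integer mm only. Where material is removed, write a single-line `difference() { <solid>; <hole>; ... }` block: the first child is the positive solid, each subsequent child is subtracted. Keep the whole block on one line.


difference() { translate([128, 128, 0]) cylinder(h = 1092, r = 128); translate([128, 128, 0]) cylinder(h = 1092, r = 116); }


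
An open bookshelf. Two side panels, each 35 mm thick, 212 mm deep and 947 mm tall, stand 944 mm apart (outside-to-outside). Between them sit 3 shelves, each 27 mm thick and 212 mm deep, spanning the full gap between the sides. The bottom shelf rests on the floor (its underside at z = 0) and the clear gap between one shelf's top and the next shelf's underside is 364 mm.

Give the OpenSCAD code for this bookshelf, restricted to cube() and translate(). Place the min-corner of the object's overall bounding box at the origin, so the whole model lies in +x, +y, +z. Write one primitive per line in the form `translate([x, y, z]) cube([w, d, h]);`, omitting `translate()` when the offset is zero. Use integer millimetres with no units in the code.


cube([35, 212, 947]);
translate([909, 0, 0]) cube([35, 212, 947]);
translate([35, 0, 0]) cube([874, 212, 27]);
translate([35, 0, 391]) cube([874, 212, 27]);
translate([35, 0, 782]) cube([874, 212, 27]);


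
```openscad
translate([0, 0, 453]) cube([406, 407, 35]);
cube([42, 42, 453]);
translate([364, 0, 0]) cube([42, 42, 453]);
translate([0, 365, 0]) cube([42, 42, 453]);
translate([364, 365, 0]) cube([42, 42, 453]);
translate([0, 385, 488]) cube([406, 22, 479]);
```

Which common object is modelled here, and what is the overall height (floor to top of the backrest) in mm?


A chair. The overall height is 967 mm.

A slab on four corner posts with a tall panel at the back — a chair. The seat slab sits at z = 453 with thickness 35, and the 479 mm backrest starts at the seat top, so the overall height is 453 + 35 + 479 = 967 mm.


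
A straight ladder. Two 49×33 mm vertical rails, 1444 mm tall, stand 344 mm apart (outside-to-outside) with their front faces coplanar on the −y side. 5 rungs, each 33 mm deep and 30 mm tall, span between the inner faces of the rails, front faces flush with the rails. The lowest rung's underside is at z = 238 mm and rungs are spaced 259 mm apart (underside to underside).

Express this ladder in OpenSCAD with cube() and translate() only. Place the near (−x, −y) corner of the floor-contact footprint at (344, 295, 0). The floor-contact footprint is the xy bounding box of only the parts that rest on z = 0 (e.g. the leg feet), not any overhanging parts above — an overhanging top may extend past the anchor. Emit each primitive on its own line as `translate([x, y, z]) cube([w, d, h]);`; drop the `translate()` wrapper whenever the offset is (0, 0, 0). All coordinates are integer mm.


translate([344, 295, 0]) cube([49, 33, 1444]);
translate([639, 295, 0]) cube([49, 33, 1444]);
translate([393, 295, 238]) cube([246, 33, 30]);
translate([393, 295, 497]) cube([246, 33, 30]);
translate([393, 295, 756]) cube([246, 33, 30]);
translate([393, 295, 1015]) cube([246, 33, 30]);
translate([393, 295, 1274]) cube([246, 33, 30]);


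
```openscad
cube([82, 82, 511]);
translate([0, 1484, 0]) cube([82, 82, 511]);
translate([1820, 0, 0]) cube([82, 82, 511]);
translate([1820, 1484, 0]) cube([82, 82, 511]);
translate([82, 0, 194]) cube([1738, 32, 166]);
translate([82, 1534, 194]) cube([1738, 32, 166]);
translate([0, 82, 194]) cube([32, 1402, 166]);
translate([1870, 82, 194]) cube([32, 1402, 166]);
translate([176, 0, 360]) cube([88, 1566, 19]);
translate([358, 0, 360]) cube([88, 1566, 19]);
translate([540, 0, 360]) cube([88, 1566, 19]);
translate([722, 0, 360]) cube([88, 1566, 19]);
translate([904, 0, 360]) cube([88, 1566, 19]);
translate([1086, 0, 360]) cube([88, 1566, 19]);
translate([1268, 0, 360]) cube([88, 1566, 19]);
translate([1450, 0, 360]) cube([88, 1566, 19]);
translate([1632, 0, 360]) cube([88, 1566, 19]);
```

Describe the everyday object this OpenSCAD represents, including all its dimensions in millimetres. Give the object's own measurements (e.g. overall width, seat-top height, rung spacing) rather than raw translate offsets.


A bed frame 1902 mm long (x) by 1566 mm wide (y). Four 82×82 mm corner posts, 511 mm tall, at the corners of the footprint. Four rails of 32 mm thickness and 166 mm height run between adjacent posts with their undersides at z = 194 mm, their outer faces flush with the outside of the frame (the two x-running rails run between the posts' inner faces; the two y-running rails run between the posts' inner faces). 9 slats, each 88 mm wide (x) and 19 mm thick, lie across the top of the two x-running rails, running the full 1566 mm width of the frame in y; along x they sit between the end posts with a 94 mm gap after the −x posts and between neighbouring slats, leaving 100 mm before the +x posts.


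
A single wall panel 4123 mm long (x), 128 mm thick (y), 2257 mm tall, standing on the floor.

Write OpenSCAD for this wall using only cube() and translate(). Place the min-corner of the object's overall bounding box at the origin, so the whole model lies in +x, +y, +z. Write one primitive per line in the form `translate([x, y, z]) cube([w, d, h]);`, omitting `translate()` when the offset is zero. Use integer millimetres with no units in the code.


cube([4123, 128, 2257]);


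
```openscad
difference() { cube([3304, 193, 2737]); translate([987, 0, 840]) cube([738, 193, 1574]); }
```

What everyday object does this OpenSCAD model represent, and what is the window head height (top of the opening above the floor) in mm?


A wall with a window opening. The window head height is 2414 mm.

A wall with a rectangular opening subtracted — a window. Sill at z = 840, opening 1574 mm tall, so the head is at 840 + 1574 = 2414 mm.


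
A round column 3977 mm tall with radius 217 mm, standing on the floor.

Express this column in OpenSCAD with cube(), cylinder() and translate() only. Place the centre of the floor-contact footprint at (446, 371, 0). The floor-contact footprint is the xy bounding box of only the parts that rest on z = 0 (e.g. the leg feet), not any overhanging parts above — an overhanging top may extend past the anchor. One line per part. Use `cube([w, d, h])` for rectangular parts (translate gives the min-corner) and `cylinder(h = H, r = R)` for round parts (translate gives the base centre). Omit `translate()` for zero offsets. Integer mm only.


translate([446, 371, 0]) cylinder(h = 3977, r = 217);


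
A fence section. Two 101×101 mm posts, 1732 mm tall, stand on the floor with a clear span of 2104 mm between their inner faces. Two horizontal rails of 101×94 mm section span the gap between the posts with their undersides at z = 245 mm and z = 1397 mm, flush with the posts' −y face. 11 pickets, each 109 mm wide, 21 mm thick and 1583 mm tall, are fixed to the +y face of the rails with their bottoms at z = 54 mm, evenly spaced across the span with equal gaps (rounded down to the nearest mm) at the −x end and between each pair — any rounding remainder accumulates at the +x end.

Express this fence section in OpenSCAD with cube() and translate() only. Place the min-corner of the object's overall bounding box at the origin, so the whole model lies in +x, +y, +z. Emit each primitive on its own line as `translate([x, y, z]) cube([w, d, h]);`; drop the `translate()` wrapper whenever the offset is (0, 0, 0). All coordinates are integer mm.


cube([101, 101, 1732]);
translate([2205, 0, 0]) cube([101, 101, 1732]);
translate([101, 0, 245]) cube([2104, 101, 94]);
translate([101, 0, 1397]) cube([2104, 101, 94]);
translate([176, 101, 54]) cube([109, 21, 1583]);
translate([360, 101, 54]) cube([109, 21, 1583]);
translate([544, 101, 54]) cube([109, 21, 1583]);
translate([728, 101, 54]) cube([109, 21, 1583]);
translate([912, 101, 54]) cube([109, 21, 1583]);
translate([1096, 101, 54]) cube([109, 21, 1583]);
translate([1280, 101, 54]) cube([109, 21, 1583]);
translate([1464, 101, 54]) cube([109, 21, 1583]);
translate([1648, 101, 54]) cube([109, 21, 1583]);
translate([1832, 101, 54]) cube([109, 21, 1583]);
translate([2016, 101, 54]) cube([109, 21, 1583]);


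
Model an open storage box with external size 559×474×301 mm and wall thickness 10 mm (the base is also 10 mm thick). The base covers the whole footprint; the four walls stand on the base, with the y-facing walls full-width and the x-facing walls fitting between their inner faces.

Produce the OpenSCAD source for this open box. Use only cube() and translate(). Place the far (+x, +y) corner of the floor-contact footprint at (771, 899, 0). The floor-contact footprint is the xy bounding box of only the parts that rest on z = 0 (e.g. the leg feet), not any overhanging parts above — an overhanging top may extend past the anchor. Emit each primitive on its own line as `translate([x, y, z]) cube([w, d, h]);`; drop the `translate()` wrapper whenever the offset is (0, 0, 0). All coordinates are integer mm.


translate([212, 425, 0]) cube([559, 474, 10]);
translate([212, 425, 10]) cube([559, 10, 291]);
translate([212, 889, 10]) cube([559, 10, 291]);
translate([212, 435, 10]) cube([10, 454, 291]);
translate([761, 435, 10]) cube([10, 454, 291]);


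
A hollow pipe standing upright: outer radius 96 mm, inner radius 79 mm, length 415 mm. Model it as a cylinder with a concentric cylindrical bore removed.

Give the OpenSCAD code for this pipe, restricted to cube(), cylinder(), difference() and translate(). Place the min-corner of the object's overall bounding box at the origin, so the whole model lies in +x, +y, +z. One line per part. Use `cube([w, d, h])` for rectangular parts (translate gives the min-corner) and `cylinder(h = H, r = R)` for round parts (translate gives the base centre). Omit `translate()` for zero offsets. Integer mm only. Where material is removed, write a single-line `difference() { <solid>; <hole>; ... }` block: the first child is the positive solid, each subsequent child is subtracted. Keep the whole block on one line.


difference() { translate([96, 96, 0]) cylinder(h = 415, r = 96); translate([96, 96, 0]) cylinder(h = 415, r = 79); }


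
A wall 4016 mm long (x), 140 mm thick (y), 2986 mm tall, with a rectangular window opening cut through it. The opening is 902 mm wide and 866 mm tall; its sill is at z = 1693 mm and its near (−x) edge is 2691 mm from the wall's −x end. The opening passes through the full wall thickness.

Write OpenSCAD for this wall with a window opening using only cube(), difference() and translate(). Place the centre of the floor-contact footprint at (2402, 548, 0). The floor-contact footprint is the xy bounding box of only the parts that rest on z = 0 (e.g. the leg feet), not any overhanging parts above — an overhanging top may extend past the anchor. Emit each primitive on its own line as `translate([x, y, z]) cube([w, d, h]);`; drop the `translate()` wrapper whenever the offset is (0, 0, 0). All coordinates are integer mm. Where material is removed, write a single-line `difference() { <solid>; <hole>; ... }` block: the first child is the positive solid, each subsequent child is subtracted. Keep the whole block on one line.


difference() { translate([394, 478, 0]) cube([4016, 140, 2986]); translate([3085, 478, 1693]) cube([902, 140, 866]); }


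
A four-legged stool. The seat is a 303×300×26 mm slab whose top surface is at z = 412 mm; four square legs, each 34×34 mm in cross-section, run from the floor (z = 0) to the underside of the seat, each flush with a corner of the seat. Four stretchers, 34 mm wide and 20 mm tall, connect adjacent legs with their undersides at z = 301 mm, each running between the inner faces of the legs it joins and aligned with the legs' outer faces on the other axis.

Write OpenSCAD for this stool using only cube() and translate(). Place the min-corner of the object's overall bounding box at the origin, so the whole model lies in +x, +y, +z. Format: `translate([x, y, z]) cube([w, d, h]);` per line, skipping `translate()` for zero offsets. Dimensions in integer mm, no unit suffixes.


// leg_h = 412 - 26 = 386
// stretcher span = 303 - 2*34 = 235
translate([0, 0, 386]) cube([303, 300, 26]);
cube([34, 34, 386]);
translate([269, 0, 0]) cube([34, 34, 386]);
translate([0, 266, 0]) cube([34, 34, 386]);
translate([269, 266, 0]) cube([34, 34, 386]);
translate([34, 0, 301]) cube([235, 34, 20]);
translate([34, 266, 301]) cube([235, 34, 20]);
translate([0, 34, 301]) cube([34, 232, 20]);
translate([269, 34, 301]) cube([34, 232, 20]);


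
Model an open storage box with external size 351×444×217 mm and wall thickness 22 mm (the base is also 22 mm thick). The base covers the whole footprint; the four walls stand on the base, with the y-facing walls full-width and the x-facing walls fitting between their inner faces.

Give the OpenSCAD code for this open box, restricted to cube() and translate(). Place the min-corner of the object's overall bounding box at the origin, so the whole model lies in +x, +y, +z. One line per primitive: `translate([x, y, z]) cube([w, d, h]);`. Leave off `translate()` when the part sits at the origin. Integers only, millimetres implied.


cube([351, 444, 22]);
translate([0, 0, 22]) cube([351, 22, 195]);
translate([0, 422, 22]) cube([351, 22, 195]);
translate([0, 22, 22]) cube([22, 400, 195]);
translate([329, 22, 22]) cube([22, 400, 195]);


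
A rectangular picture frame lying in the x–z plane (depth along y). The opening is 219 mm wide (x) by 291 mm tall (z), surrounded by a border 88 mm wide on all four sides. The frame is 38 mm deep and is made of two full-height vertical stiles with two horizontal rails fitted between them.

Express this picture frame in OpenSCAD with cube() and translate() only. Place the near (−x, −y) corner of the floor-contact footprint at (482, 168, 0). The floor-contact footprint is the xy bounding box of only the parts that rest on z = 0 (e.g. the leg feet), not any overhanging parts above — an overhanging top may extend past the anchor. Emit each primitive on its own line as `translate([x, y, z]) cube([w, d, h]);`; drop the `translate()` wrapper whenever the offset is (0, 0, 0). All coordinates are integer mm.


translate([482, 168, 0]) cube([88, 38, 467]);
translate([789, 168, 0]) cube([88, 38, 467]);
translate([570, 168, 0]) cube([219, 38, 88]);
translate([570, 168, 379]) cube([219, 38, 88]);


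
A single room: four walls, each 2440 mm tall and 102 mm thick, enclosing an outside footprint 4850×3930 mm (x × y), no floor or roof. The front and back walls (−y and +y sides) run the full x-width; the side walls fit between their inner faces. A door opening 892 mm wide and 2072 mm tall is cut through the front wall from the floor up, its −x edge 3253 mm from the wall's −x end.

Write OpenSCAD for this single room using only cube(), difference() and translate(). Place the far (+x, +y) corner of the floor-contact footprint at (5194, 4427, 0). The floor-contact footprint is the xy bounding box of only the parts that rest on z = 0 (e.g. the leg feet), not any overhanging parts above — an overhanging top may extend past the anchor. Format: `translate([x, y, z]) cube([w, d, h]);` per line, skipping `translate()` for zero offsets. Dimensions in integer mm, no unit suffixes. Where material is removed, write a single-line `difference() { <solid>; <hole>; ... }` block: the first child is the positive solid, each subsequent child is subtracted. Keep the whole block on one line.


difference() { translate([344, 497, 0]) cube([4850, 102, 2440]); translate([3597, 497, 0]) cube([892, 102, 2072]); }
translate([344, 4325, 0]) cube([4850, 102, 2440]);
translate([344, 599, 0]) cube([102, 3726, 2440]);
translate([5092, 599, 0]) cube([102, 3726, 2440]);


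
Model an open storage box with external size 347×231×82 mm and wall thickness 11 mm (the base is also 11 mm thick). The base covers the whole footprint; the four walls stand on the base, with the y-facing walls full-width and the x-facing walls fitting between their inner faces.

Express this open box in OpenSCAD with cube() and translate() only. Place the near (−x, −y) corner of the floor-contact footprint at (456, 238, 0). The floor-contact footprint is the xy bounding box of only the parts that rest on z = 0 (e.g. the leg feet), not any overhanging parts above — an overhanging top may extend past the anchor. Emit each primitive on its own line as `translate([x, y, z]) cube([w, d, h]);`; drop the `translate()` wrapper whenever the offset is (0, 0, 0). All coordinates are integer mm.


translate([456, 238, 0]) cube([347, 231, 11]);
translate([456, 238, 11]) cube([347, 11, 71]);
translate([456, 458, 11]) cube([347, 11, 71]);
translate([456, 249, 11]) cube([11, 209, 71]);
translate([792, 249, 11]) cube([11, 209, 71]);


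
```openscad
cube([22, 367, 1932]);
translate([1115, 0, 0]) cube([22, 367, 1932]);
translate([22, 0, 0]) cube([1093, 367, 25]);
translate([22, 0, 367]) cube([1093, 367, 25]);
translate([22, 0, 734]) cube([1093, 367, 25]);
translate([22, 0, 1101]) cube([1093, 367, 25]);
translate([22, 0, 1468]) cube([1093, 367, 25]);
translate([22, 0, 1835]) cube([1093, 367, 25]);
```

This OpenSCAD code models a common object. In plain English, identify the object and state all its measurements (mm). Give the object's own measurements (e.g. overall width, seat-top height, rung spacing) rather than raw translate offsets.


An open bookshelf. Two side panels, each 22 mm thick, 367 mm deep and 1932 mm tall, stand 1137 mm apart (outside-to-outside). Between them sit 6 shelves, each 25 mm thick and 367 mm deep, spanning the full gap between the sides. The bottom shelf rests on the floor (its underside at z = 0) and the clear gap between one shelf's top and the next shelf's underside is 342 mm.


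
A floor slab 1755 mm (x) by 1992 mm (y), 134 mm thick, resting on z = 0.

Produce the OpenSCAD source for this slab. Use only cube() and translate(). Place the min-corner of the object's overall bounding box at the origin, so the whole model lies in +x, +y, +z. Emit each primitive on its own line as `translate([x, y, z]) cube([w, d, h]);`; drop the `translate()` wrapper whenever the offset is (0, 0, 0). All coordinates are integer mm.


cube([1755, 1992, 134]);


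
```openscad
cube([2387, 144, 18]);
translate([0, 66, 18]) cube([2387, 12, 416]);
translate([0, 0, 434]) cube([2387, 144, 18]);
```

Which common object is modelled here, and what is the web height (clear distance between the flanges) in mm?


An I-beam. The web height is 416 mm.

Two wide flanges with a thin centred web — an I-beam. Overall 452 mm minus two 18 mm flanges gives a web of 452 − 2·18 = 416 mm.


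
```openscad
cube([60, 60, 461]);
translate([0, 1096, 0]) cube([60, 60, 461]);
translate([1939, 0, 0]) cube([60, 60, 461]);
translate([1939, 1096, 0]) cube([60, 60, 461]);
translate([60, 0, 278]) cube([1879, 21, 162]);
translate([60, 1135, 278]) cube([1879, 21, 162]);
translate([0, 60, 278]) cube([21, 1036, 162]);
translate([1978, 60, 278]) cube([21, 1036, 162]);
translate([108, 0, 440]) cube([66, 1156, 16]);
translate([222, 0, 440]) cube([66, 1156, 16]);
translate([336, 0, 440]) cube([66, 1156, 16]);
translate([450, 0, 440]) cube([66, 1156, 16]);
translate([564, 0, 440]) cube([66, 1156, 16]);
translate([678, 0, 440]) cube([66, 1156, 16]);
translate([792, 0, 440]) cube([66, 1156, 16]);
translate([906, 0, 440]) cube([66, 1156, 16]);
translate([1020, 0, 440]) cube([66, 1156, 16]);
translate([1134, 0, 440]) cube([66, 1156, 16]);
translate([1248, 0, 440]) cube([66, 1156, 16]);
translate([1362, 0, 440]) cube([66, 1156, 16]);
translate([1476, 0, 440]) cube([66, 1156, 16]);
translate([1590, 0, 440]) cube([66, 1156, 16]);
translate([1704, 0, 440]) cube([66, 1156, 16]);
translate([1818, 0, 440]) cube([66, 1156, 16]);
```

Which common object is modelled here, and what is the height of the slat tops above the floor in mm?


A bed frame. The slat-top height is 456 mm.

Four posts, four rails, and a row of slats — a bed frame. Slats sit on the rails at z = 278 + 162 = 440; with slat thickness 16, the top is 456 mm.


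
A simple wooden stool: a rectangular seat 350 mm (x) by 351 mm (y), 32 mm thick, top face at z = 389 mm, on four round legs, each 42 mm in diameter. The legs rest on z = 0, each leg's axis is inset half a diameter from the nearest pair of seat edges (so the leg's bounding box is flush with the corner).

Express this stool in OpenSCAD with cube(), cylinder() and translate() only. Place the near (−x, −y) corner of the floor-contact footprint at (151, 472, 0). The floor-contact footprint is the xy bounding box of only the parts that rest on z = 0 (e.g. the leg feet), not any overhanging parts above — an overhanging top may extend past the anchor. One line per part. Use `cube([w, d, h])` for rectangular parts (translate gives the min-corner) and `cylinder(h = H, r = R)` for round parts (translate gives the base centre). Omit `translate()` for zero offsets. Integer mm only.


translate([151, 472, 357]) cube([350, 351, 32]);
translate([172, 493, 0]) cylinder(h = 357, r = 21);
translate([480, 493, 0]) cylinder(h = 357, r = 21);
translate([172, 802, 0]) cylinder(h = 357, r = 21);
translate([480, 802, 0]) cylinder(h = 357, r = 21);


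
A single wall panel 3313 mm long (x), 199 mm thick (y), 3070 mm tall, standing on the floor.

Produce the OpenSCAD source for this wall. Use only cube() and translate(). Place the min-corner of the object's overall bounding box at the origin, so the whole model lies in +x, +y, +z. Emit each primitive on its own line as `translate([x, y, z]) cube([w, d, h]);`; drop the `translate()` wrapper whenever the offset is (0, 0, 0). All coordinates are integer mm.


cube([3313, 199, 3070]);


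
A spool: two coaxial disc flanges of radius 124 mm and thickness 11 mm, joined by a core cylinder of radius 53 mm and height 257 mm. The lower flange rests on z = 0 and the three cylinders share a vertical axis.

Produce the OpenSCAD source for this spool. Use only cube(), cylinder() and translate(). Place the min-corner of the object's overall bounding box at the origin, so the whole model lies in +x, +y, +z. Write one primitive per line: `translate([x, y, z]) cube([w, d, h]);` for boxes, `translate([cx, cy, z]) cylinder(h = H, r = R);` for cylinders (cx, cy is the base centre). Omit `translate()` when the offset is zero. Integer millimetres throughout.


translate([124, 124, 0]) cylinder(h = 11, r = 124);
translate([124, 124, 11]) cylinder(h = 257, r = 53);
translate([124, 124, 268]) cylinder(h = 11, r = 124);


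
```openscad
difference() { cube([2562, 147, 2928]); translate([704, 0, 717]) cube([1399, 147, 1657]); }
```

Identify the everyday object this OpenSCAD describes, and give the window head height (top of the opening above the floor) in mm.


A wall with a window opening. The window head height is 2374 mm.

A wall with a rectangular opening subtracted — a window. Sill at z = 717, opening 1657 mm tall, so the head is at 717 + 1657 = 2374 mm.


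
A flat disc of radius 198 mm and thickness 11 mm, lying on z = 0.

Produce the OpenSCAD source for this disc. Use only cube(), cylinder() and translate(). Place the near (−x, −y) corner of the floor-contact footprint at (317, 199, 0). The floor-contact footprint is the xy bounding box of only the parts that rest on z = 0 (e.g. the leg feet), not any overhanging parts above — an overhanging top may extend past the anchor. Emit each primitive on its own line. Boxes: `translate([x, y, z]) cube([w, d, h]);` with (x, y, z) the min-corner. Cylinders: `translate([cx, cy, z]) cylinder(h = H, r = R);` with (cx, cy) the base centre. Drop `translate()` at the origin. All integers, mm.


translate([515, 397, 0]) cylinder(h = 11, r = 198);


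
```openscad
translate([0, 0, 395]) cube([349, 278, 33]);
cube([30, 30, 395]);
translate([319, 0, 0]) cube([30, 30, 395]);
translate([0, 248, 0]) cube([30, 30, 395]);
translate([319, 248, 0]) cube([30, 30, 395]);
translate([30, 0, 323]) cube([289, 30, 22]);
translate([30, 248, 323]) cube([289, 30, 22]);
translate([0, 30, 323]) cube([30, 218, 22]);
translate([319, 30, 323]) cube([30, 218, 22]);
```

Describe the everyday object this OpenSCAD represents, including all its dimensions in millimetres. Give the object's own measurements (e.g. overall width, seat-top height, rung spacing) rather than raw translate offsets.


A four-legged stool. The seat is a 349×278×33 mm slab whose top surface is at z = 428 mm; four square legs, each 30×30 mm in cross-section, run from the floor (z = 0) to the underside of the seat, each flush with a corner of the seat. Four stretchers, 30 mm wide and 22 mm tall, connect adjacent legs with their undersides at z = 323 mm, each running between the inner faces of the legs it joins and aligned with the legs' outer faces on the other axis.


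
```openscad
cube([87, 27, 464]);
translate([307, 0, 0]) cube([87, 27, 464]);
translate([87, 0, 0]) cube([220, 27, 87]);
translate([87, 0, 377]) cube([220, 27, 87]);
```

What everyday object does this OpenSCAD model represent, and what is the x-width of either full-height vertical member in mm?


A picture frame. The border width is 87 mm.

Four thin pieces enclosing a rectangular opening — a picture frame. The two full-height stiles are 464 mm tall; the top rail sits at z = 377 and is 87 mm tall, so the border above the opening is 464 − 377 = 87 mm, matching the stile x-width.


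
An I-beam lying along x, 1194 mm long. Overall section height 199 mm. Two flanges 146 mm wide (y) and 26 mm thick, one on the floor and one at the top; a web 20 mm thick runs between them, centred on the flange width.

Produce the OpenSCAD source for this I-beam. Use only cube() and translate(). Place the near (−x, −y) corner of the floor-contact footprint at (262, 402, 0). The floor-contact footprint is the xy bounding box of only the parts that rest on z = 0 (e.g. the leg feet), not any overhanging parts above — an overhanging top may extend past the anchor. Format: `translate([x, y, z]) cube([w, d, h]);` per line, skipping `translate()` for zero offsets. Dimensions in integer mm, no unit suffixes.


translate([262, 402, 0]) cube([1194, 146, 26]);
translate([262, 465, 26]) cube([1194, 20, 147]);
translate([262, 402, 173]) cube([1194, 146, 26]);


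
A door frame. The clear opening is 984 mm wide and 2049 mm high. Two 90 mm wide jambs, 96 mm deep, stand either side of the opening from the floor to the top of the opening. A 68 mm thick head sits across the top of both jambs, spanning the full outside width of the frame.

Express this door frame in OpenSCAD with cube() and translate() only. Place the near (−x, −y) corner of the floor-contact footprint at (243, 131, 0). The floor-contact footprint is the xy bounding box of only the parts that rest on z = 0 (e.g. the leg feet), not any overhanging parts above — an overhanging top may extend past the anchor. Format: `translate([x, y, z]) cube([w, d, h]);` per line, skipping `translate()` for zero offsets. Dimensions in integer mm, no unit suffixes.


translate([243, 131, 0]) cube([90, 96, 2049]);
translate([1317, 131, 0]) cube([90, 96, 2049]);
translate([243, 131, 2049]) cube([1164, 96, 68]);


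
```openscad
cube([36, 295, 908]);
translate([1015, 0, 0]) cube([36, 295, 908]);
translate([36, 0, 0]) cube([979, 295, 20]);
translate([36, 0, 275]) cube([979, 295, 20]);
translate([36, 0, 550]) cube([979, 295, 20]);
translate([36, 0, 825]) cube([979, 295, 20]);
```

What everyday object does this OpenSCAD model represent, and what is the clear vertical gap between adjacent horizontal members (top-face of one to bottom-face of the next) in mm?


A bookshelf. The clear shelf gap is 255 mm.

Two tall side panels with 4 horizontal boards between them — a bookshelf. The first two shelf undersides are at z = 0 and z = 275; with shelf thickness 20, the clear gap is 275 − 0 − 20 = 255 mm.


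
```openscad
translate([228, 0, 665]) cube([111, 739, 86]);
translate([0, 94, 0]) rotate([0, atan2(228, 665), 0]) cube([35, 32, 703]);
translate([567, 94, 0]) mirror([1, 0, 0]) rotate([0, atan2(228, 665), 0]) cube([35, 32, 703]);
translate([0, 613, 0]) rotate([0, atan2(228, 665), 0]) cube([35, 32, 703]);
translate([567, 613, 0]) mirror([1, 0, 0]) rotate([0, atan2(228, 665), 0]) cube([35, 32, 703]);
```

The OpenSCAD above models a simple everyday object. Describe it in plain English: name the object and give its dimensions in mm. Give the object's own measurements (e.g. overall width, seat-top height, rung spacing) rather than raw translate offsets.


A sawhorse. A 111×739×86 mm beam (x, y, z) sits on two A-frame leg pairs. Each pair is two raked legs of 35×32 mm section (32 mm along y) splaying symmetrically in x. Each leg rises 665 mm vertically over 228 mm of horizontal reach and is 703 mm long along its own axis. Every leg's outer bottom edge rests on the floor and its outer top edge meets a bottom edge of the beam — the left legs (tilting toward +x) meet the beam's −x bottom edge, the right legs (their mirror images, tilting toward −x) meet its +x bottom edge — so the leg tops tuck under the beam, the beam's underside is 665 mm above the floor, and the feet are 567 mm apart outside-to-outside with the beam centred between them. The two leg pairs are set in 94 mm from either end of the beam.


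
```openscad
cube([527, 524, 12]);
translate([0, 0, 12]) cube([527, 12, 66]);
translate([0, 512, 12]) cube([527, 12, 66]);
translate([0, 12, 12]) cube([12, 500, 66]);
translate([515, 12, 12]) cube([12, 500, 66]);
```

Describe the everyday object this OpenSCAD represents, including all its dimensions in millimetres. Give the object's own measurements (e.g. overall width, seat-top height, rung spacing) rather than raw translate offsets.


An open-topped rectangular box: outside dimensions 527×524×78 mm, with a uniform wall and base thickness of 12 mm. The base is a full 527×524 slab on the floor; four walls sit on top of the base. The front and back walls (the −y and +y sides) span the full width; the two side walls fit between them.


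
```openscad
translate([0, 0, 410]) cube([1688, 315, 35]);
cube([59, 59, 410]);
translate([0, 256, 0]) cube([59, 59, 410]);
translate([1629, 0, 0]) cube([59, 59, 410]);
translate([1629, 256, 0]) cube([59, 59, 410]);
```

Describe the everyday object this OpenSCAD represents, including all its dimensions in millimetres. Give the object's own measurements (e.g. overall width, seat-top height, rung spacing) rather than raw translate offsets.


A bench: a 1688×315 mm seat slab, 35 mm thick, top at z = 445 mm, on four 59×59 mm square legs flush with the seat corners and standing on z = 0.
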